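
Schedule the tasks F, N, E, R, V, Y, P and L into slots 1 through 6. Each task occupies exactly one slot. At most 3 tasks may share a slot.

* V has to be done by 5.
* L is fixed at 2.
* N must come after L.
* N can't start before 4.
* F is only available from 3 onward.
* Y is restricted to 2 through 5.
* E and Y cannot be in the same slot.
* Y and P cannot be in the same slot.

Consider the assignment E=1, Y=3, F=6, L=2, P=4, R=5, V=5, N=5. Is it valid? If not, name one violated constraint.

E and Y cannot be in the same slot — holds.
At most 3 tasks may share a slot — holds.
L is fixed at 2 — holds.
N can't start before 4 — holds.
Y is restricted to 2 through 5 — holds.
N must come after L — holds.
F is only available from 3 onward — holds.
Y and P cannot be in the same slot — holds.
V has to be done by 5 — holds.

Valid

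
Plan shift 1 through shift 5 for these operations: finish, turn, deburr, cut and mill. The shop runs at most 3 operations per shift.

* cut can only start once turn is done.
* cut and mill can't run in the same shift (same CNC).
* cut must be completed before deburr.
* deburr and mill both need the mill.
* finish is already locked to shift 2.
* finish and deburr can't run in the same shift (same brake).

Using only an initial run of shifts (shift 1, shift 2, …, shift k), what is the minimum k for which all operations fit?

The precedence chain requires at least 3 distinct shifts.
With at most 3 per shift and 5 operations, at least 2 shifts are needed.
3 works (last occupied shift: shift 3): for example turn=shift 1; deburr=shift 3; finish=shift 2; cut=shift 2; mill=shift 1.

3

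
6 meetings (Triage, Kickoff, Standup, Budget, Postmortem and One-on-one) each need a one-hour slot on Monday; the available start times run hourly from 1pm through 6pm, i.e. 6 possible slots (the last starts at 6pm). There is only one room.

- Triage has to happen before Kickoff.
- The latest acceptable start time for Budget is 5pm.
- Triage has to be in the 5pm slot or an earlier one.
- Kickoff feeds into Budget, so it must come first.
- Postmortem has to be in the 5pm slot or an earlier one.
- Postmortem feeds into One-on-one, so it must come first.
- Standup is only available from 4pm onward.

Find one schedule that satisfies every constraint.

Standup -> 4pm; Triage -> 1pm; Budget -> 3pm; Postmortem -> 5pm; One-on-one -> 6pm; Kickoff -> 2pm

Checking: Postmortem(5pm) before One-on-one(6pm); Kickoff(2pm) before Budget(3pm); Triage(1pm) before Kickoff(2pm); Budget=3pm in [1pm,5pm]; Triage=1pm in [1pm,5pm]; Standup=4pm in [4pm,6pm]; Postmortem=5pm in [1pm,5pm]; max 1 per slot (cap 1).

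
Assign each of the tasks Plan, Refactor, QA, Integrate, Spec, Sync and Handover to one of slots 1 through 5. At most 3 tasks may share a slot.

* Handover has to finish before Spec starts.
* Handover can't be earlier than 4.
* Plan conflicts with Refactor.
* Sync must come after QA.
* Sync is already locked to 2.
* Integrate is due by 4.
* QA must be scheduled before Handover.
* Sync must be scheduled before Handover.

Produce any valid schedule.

Sync in 2, Refactor in 2, Spec in 5, Integrate in 1, Handover in 4, QA in 1, Plan in 1

Checking: Sync(2) before Handover(4); QA(1) before Handover(4); Handover(4) before Spec(5); QA(1) before Sync(2); Plan(1) != Refactor(2); Handover=4 in [4,5]; Sync=2 in [2,2]; Integrate=1 in [1,4]; max 3 per slot (cap 3).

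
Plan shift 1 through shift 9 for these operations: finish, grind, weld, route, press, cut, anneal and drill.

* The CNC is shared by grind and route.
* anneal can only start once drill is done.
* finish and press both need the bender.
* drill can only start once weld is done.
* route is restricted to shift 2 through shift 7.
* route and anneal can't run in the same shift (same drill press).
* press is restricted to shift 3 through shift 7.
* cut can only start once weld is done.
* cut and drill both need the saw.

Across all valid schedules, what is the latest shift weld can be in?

Downstream work caps weld at shift 7.
weld at shift 7 is achievable: route=shift 2, weld=shift 7, anneal=shift 9, press=shift 3, cut=shift 9, drill=shift 8, finish=shift 1, grind=shift 1.

shift 7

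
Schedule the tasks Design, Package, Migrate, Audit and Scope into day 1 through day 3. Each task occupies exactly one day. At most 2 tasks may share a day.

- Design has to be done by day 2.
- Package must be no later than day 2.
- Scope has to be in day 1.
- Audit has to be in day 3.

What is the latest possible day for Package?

Package's own window allows nothing later than day 2.
Package at day 2 is achievable: Scope=day 1; Audit=day 3; Migrate=day 2; Package=day 2; Design=day 1.

day 2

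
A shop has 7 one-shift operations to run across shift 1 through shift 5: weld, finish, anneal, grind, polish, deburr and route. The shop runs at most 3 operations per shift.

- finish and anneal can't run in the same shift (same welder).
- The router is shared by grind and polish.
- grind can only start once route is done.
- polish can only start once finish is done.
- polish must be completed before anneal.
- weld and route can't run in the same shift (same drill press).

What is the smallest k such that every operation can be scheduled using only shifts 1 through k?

The precedence chain requires at least 3 distinct shifts.
With at most 3 per shift and 7 operations, at least 3 shifts are needed.
3 works (last occupied shift: shift 3): for example finish in shift 1, weld in shift 2, anneal in shift 3, route in shift 1, deburr in shift 1, polish in shift 2, grind in shift 3.

3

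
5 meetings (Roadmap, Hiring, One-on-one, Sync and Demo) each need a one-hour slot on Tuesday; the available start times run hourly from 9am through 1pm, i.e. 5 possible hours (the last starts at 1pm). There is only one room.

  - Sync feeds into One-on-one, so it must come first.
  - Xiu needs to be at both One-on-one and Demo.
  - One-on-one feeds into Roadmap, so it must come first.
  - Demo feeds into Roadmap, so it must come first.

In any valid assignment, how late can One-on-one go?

Precedence pushes One-on-one to at least 10am; downstream work caps One-on-one at 12pm.
One-on-one at 12pm is achievable: Hiring -> 11am; Sync -> 9am; Demo -> 10am; Roadmap -> 1pm; One-on-one -> 12pm.

12pm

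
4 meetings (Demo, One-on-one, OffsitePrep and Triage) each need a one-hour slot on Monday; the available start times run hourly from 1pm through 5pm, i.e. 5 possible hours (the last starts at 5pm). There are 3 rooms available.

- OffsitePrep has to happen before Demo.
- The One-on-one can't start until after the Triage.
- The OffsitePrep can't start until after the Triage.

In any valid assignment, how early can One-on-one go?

Precedence pushes One-on-one to at least 2pm.
One-on-one at 2pm is achievable: Triage=1pm; One-on-one=2pm; OffsitePrep=2pm; Demo=3pm.

2pm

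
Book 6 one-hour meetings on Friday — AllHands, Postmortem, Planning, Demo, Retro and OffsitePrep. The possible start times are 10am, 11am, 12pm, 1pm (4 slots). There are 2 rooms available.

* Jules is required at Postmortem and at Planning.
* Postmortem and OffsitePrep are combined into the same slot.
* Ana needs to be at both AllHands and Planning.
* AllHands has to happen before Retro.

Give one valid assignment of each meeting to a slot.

Postmortem=12pm; Planning=11am; OffsitePrep=12pm; AllHands=10am; Retro=11am; Demo=10am

Checking: AllHands(10am) before Retro(11am); AllHands(10am) != Planning(11am); Postmortem(12pm) != Planning(11am); Postmortem = OffsitePrep = 12pm; max 2 per slot (cap 2).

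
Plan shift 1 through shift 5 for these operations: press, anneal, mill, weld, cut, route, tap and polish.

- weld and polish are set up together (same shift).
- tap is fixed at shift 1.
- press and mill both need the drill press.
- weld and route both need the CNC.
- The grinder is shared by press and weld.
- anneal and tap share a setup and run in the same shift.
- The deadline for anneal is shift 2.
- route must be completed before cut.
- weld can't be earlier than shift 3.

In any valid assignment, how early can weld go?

shift 3

Weld is available from shift 3.
weld at shift 3 is achievable: route in shift 1, anneal in shift 1, cut in shift 2, polish in shift 3, press in shift 1, weld in shift 3, tap in shift 1, mill in shift 2.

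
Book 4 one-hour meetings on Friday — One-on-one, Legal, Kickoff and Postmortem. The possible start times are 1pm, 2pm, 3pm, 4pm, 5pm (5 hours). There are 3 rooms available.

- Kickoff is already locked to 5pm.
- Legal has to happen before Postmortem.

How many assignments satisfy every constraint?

50

Splitting on One-on-one: it can be 1pm (10), 2pm (10), 3pm (10), 4pm (10), 5pm (10). Listing each branch's schedules as (Legal, Kickoff, Postmortem):
One-on-one=1pm: (1pm,5pm,2pm) (1pm,5pm,3pm) (1pm,5pm,4pm) (1pm,5pm,5pm) (2pm,5pm,3pm) (2pm,5pm,4pm) (2pm,5pm,5pm) (3pm,5pm,4pm) (3pm,5pm,5pm) (4pm,5pm,5pm) — 10.
One-on-one=2pm: (1pm,5pm,2pm) (1pm,5pm,3pm) (1pm,5pm,4pm) (1pm,5pm,5pm) (2pm,5pm,3pm) (2pm,5pm,4pm) (2pm,5pm,5pm) (3pm,5pm,4pm) (3pm,5pm,5pm) (4pm,5pm,5pm) — 10.
One-on-one=3pm: (1pm,5pm,2pm) (1pm,5pm,3pm) (1pm,5pm,4pm) (1pm,5pm,5pm) (2pm,5pm,3pm) (2pm,5pm,4pm) (2pm,5pm,5pm) (3pm,5pm,4pm) (3pm,5pm,5pm) (4pm,5pm,5pm) — 10.
One-on-one=4pm: (1pm,5pm,2pm) (1pm,5pm,3pm) (1pm,5pm,4pm) (1pm,5pm,5pm) (2pm,5pm,3pm) (2pm,5pm,4pm) (2pm,5pm,5pm) (3pm,5pm,4pm) (3pm,5pm,5pm) (4pm,5pm,5pm) — 10.
One-on-one=5pm: (1pm,5pm,2pm) (1pm,5pm,3pm) (1pm,5pm,4pm) (1pm,5pm,5pm) (2pm,5pm,3pm) (2pm,5pm,4pm) (2pm,5pm,5pm) (3pm,5pm,4pm) (3pm,5pm,5pm) (4pm,5pm,5pm) — 10.
Summing: 10 + 10 + 10 + 10 + 10 = 50.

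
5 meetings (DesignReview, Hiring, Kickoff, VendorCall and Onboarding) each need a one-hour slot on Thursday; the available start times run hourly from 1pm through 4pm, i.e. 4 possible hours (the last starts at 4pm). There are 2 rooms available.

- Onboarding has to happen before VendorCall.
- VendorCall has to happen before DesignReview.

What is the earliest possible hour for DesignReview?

3pm

Precedence pushes DesignReview to at least 3pm.
DesignReview at 3pm is achievable: Hiring -> 1pm, Onboarding -> 1pm, VendorCall -> 2pm, DesignReview -> 3pm, Kickoff -> 2pm.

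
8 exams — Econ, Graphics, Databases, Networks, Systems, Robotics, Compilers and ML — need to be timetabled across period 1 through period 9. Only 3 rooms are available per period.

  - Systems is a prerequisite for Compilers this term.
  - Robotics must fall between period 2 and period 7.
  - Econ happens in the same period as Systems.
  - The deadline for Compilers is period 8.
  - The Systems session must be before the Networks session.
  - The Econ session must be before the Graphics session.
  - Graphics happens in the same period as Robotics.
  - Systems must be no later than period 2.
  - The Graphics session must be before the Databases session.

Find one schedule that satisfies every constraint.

Systems=period 1; Compilers=period 2; Robotics=period 2; Graphics=period 2; Databases=period 3; Econ=period 1; ML=period 1; Networks=period 3

Checking: Graphics(period 2) before Databases(period 3); Systems(period 1) before Networks(period 3); Systems(period 1) before Compilers(period 2); Econ(period 1) before Graphics(period 2); Graphics = Robotics = period 2; Econ = Systems = period 1; Systems=period 1 in [period 1,period 2]; Compilers=period 2 in [period 1,period 8]; Robotics=period 2 in [period 2,period 7]; max 3 per period (cap 3).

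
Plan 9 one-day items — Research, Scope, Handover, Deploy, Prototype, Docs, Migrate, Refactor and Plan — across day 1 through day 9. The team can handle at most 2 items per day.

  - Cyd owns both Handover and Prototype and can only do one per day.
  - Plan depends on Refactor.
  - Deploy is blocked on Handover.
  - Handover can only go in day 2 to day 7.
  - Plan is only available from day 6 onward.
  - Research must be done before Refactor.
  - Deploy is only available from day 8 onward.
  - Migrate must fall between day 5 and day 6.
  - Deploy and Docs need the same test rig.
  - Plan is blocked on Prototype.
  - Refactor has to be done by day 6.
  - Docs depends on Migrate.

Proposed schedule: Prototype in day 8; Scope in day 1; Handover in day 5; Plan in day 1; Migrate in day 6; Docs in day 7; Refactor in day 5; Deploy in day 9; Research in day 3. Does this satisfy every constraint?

Invalid. Plan is blocked on Prototype.

Migrate must fall between day 5 and day 6 — holds.
Plan depends on Refactor — violated.
Cyd owns both Handover and Prototype and can only do one per day — holds.
Refactor has to be done by day 6 — holds.
Deploy is only available from day 8 onward — holds.
The team can handle at most 2 items per day — holds.
Plan is blocked on Prototype — violated.
Docs depends on Migrate — holds.
Deploy and Docs need the same test rig — holds.
Research must be done before Refactor — holds.
Handover can only go in day 2 to day 7 — holds.
Deploy is blocked on Handover — holds.
Plan is only available from day 6 onward — violated.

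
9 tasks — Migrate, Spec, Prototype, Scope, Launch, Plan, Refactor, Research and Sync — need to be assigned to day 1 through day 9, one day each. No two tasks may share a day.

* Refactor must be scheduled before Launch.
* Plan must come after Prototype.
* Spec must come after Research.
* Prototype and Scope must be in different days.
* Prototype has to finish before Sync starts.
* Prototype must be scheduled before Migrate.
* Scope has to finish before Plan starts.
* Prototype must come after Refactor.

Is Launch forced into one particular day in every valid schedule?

No

Launch can be day 2 (e.g. Plan -> day 5, Migrate -> day 6, Sync -> day 9, Prototype -> day 3, Refactor -> day 1, Research -> day 7, Launch -> day 2, Scope -> day 4, Spec -> day 8) or day 3 (e.g. Prototype=day 2; Migrate=day 6; Spec=day 8; Launch=day 3; Research=day 7; Plan=day 5; Scope=day 4; Sync=day 9; Refactor=day 1).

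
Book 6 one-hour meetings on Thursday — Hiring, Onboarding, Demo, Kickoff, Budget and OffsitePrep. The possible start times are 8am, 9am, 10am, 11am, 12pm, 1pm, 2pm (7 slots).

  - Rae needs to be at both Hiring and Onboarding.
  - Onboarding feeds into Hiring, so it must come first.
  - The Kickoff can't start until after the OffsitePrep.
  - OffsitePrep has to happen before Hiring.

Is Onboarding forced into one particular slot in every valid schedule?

No

Onboarding can be 8am (e.g. Kickoff -> 9am, Budget -> 8am, Onboarding -> 8am, Hiring -> 9am, OffsitePrep -> 8am, Demo -> 8am) or 9am (e.g. Onboarding in 9am; Demo in 8am; Budget in 8am; OffsitePrep in 8am; Hiring in 10am; Kickoff in 9am).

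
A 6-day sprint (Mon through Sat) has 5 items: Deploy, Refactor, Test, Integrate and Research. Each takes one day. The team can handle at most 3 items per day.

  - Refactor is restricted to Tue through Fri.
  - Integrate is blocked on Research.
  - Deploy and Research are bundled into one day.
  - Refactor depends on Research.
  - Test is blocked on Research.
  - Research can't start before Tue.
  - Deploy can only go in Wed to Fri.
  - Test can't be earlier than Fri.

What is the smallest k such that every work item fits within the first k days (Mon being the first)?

The precedence chain requires at least 2 distinct days.
With at most 3 per day and 5 work items, at least 2 days are needed.
Test can't be placed before Fri — that is day 5 counting from Mon — so the schedule must run through at least 5 days.
5 works (last occupied day: Fri): for example Deploy in Wed; Refactor in Thu; Integrate in Thu; Research in Wed; Test in Fri.

5 days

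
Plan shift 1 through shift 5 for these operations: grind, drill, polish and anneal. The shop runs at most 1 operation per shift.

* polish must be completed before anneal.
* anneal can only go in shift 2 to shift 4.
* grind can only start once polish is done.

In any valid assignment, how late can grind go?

shift 5

Precedence pushes grind to at least shift 2.
grind at shift 5 is achievable: anneal in shift 2, grind in shift 5, polish in shift 1, drill in shift 3.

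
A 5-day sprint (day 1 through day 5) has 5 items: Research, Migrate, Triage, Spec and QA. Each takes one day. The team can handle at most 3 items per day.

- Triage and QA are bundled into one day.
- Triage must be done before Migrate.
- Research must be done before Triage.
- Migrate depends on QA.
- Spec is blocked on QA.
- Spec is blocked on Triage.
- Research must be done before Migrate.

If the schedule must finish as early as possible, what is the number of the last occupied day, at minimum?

3

The precedence chain requires at least 3 distinct days.
With at most 3 per day and 5 work items, at least 2 days are needed.
3 works (last occupied day: day 3): for example QA in day 2; Research in day 1; Triage in day 2; Migrate in day 3; Spec in day 3.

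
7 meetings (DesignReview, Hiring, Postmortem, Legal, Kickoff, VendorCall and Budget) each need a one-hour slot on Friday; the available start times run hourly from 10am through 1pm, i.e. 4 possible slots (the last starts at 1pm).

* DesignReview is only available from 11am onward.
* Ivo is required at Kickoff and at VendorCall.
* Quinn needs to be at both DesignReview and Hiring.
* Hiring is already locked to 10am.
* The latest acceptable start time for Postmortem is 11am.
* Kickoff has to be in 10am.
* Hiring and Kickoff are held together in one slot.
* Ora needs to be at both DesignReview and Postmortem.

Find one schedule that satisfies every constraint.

DesignReview in 11am, Budget in 10am, VendorCall in 11am, Hiring in 10am, Legal in 10am, Kickoff in 10am, Postmortem in 10am

Checking: DesignReview(11am) != Postmortem(10am); Kickoff(10am) != VendorCall(11am); DesignReview(11am) != Hiring(10am); Hiring = Kickoff = 10am; Hiring=10am in [10am,10am]; DesignReview=11am in [11am,1pm]; Postmortem=10am in [10am,11am]; Kickoff=10am in [10am,10am].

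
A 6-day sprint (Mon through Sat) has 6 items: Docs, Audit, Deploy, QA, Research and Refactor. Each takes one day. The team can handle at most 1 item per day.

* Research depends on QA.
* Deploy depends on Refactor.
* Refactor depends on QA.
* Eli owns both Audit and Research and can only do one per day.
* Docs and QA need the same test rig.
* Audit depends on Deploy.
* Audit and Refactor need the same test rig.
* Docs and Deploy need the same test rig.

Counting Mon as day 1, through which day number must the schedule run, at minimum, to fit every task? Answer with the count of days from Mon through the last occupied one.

The precedence chain requires at least 4 distinct days.
With at most 1 per day and 6 tasks, at least 6 days are needed.
6 works (last occupied day: Sat): for example Refactor -> Tue; Research -> Fri; Deploy -> Wed; Audit -> Thu; Docs -> Sat; QA -> Mon.

6 days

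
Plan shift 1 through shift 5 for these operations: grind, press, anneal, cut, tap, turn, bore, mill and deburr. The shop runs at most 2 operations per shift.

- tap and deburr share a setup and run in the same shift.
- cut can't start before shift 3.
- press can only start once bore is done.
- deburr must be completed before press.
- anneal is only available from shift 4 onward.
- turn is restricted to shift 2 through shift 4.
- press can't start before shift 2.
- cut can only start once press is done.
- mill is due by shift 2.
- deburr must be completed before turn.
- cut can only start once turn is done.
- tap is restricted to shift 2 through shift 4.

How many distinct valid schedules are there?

Splitting on grind: it can be shift 1 (6), shift 2 (3), shift 3 (6), shift 4 (6), shift 5 (6). Listing each branch's schedules as (press, anneal, cut, tap, turn, bore, mill, deburr) by shift number:
grind=shift 1: (4,4,5,2,3,3,1,2) (4,5,5,2,3,3,1,2) (4,5,5,2,4,3,1,2) (4,5,5,3,4,1,2,3) (4,5,5,3,4,2,1,3) (4,5,5,3,4,2,2,3) — 6.
grind=shift 2: (4,5,5,3,4,1,1,3) (4,5,5,3,4,1,2,3) (4,5,5,3,4,2,1,3) — 3.
grind=shift 3: (3,4,5,2,4,1,1,2) (3,5,5,2,4,1,1,2) (4,4,5,2,3,1,1,2) (4,5,5,2,3,1,1,2) (4,5,5,2,4,1,1,2) (4,5,5,2,4,3,1,2) — 6.
grind=shift 4: (3,4,5,2,3,1,1,2) (3,5,4,2,3,1,1,2) (3,5,5,2,3,1,1,2) (3,5,5,2,4,1,1,2) (4,5,5,2,3,1,1,2) (4,5,5,2,3,3,1,2) — 6.
grind=shift 5: (3,4,4,2,3,1,1,2) (3,4,5,2,3,1,1,2) (3,4,5,2,4,1,1,2) (3,5,4,2,3,1,1,2) (4,4,5,2,3,1,1,2) (4,4,5,2,3,3,1,2) — 6.
Summing: 6 + 3 + 6 + 6 + 6 = 27.

27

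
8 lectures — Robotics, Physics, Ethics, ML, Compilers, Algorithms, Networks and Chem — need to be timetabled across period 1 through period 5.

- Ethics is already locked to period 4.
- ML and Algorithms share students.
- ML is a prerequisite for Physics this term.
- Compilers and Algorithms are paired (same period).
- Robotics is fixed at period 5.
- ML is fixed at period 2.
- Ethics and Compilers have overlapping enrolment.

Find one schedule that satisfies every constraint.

Physics in period 3; Networks in period 1; ML in period 2; Robotics in period 5; Chem in period 1; Ethics in period 4; Algorithms in period 1; Compilers in period 1

Checking: ML(period 2) before Physics(period 3); Ethics(period 4) != Compilers(period 1); ML(period 2) != Algorithms(period 1); Compilers = Algorithms = period 1; Ethics=period 4 in [period 4,period 4]; ML=period 2 in [period 2,period 2]; Robotics=period 5 in [period 5,period 5].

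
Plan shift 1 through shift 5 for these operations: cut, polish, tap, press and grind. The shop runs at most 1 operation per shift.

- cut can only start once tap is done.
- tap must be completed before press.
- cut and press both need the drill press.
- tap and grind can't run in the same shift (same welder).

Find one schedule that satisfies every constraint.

tap in shift 1; polish in shift 4; press in shift 3; grind in shift 5; cut in shift 2

Checking: tap(shift 1) before press(shift 3); tap(shift 1) before cut(shift 2); tap(shift 1) != grind(shift 5); cut(shift 2) != press(shift 3); max 1 per shift (cap 1).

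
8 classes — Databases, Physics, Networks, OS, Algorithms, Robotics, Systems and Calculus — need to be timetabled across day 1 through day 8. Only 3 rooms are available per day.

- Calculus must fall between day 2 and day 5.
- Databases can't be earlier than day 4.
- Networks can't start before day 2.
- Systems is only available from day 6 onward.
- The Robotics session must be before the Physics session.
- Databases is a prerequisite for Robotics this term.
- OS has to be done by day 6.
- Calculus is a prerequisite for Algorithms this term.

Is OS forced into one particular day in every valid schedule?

OS can be day 1 (e.g. Calculus in day 2, Algorithms in day 3, Databases in day 4, Robotics in day 5, OS in day 1, Networks in day 2, Physics in day 6, Systems in day 6) or day 2 (e.g. Algorithms in day 3; Robotics in day 5; Physics in day 6; Systems in day 6; Calculus in day 2; OS in day 2; Databases in day 4; Networks in day 2).

No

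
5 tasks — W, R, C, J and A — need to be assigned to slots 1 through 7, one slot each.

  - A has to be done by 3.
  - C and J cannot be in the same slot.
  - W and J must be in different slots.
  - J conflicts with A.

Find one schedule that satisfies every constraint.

W -> 1, R -> 1, J -> 2, C -> 1, A -> 1

Checking: C(1) != J(2); J(2) != A(1); W(1) != J(2); A=1 in [1,3].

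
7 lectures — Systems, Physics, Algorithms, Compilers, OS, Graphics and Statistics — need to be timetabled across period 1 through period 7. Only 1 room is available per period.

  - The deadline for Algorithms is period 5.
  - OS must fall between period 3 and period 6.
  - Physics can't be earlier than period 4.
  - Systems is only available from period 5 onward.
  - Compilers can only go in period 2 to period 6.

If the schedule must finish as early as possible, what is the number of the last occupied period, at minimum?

With at most 1 per period and 7 lectures, at least 7 periods are needed.
Systems can't be placed before period 5, so the schedule must run through at least period 5.
7 works (last occupied period: period 7): for example OS=period 3; Statistics=period 7; Graphics=period 6; Algorithms=period 1; Compilers=period 2; Physics=period 4; Systems=period 5.

period 7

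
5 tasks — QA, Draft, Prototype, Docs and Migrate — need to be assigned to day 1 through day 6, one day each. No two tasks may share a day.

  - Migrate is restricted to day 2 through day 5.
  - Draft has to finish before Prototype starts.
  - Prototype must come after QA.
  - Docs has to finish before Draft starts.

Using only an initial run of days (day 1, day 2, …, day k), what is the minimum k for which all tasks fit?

5

The precedence chain requires at least 3 distinct days.
With at most 1 per day and 5 tasks, at least 5 days are needed.
5 works (last occupied day: day 5): for example Docs=day 1; Migrate=day 2; QA=day 4; Prototype=day 5; Draft=day 3.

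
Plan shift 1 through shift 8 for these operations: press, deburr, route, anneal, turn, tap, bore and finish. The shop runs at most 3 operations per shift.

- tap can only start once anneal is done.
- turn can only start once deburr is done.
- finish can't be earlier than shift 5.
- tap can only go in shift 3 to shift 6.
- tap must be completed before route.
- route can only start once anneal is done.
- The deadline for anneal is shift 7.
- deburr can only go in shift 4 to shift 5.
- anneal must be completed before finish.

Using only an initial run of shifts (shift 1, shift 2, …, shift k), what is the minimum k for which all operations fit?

The precedence chain requires at least 3 distinct shifts.
With at most 3 per shift and 8 operations, at least 3 shifts are needed.
finish can't be placed before shift 5, so the schedule must run through at least shift 5.
5 works (last occupied shift: shift 5): for example turn=shift 5, tap=shift 3, finish=shift 5, bore=shift 1, route=shift 4, deburr=shift 4, anneal=shift 1, press=shift 1.

5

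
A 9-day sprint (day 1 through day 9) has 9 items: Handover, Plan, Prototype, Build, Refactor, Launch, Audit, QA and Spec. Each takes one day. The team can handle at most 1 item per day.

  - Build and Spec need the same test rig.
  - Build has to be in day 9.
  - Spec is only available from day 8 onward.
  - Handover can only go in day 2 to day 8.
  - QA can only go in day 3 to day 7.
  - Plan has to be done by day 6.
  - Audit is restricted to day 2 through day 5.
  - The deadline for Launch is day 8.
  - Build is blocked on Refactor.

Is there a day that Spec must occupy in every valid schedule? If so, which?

Spec's window is day 8–day 9.
Build is fixed at day 9, and Spec can't share a day with Build.
So Spec must be day 8.

day 8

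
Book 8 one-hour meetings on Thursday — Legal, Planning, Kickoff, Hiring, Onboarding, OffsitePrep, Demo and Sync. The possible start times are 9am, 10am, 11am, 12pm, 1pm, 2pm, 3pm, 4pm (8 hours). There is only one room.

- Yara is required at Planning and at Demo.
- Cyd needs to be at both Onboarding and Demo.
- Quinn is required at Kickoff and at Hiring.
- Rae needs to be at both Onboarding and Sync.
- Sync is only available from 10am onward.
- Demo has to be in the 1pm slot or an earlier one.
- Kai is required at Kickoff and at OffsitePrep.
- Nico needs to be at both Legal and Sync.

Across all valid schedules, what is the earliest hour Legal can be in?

9am

Legal at 9am is achievable: Planning -> 12pm, Hiring -> 2pm, Legal -> 9am, Sync -> 11am, Onboarding -> 3pm, Kickoff -> 1pm, OffsitePrep -> 4pm, Demo -> 10am.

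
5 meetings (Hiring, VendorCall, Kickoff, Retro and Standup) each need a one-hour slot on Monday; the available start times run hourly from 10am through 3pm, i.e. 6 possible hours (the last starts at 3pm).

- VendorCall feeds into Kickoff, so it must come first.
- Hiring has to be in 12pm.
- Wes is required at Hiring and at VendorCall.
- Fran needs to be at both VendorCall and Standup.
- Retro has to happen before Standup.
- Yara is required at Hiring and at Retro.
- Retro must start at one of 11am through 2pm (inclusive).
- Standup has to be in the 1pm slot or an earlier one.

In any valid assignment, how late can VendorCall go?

Downstream work caps VendorCall at 2pm.
VendorCall at 2pm is achievable: Kickoff=3pm, Retro=11am, Hiring=12pm, Standup=12pm, VendorCall=2pm.

2pm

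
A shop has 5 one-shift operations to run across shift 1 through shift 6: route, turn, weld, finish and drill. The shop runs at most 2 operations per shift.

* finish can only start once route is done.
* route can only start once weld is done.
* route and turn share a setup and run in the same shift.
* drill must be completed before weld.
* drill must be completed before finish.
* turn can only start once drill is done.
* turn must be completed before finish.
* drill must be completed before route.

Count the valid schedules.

15

Splitting on route: it can be shift 3 (3), shift 4 (6), shift 5 (6). Listing each branch's schedules as (turn, weld, finish, drill) by shift number:
route=shift 3: (3,2,4,1) (3,2,5,1) (3,2,6,1) — 3.
route=shift 4: (4,2,5,1) (4,2,6,1) (4,3,5,1) (4,3,5,2) (4,3,6,1) (4,3,6,2) — 6.
route=shift 5: (5,2,6,1) (5,3,6,1) (5,3,6,2) (5,4,6,1) (5,4,6,2) (5,4,6,3) — 6.
Summing: 3 + 6 + 6 = 15.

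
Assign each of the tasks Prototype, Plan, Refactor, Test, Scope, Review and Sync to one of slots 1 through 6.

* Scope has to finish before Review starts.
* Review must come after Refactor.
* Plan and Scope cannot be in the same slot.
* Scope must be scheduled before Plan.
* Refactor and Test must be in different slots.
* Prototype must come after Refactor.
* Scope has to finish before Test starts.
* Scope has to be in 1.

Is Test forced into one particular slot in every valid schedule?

No

Test can be 2 (e.g. Refactor -> 1, Review -> 2, Test -> 2, Sync -> 1, Prototype -> 2, Scope -> 1, Plan -> 2) or 3 (e.g. Sync in 1; Review in 2; Plan in 2; Scope in 1; Refactor in 1; Prototype in 2; Test in 3).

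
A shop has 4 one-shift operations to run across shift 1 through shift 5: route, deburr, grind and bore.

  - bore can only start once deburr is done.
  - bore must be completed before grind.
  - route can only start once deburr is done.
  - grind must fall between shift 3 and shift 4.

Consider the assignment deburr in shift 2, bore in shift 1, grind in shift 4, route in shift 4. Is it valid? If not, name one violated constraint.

No. bore can only start once deburr is done is not satisfied.

grind must fall between shift 3 and shift 4 — holds.
bore can only start once deburr is done — violated.
bore must be completed before grind — holds.
route can only start once deburr is done — holds.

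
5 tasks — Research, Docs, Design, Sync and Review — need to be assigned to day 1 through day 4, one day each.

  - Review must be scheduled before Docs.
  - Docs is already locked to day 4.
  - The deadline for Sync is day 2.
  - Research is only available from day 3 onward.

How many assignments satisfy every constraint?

Splitting on Research: it can be day 3 (24), day 4 (24). Listing each branch's schedules as (Docs, Design, Sync, Review) by day number:
Research=day 3: (4,1,1,1) (4,1,1,2) (4,1,1,3) (4,1,2,1) (4,1,2,2) (4,1,2,3) (4,2,1,1) (4,2,1,2) (4,2,1,3) (4,2,2,1) (4,2,2,2) (4,2,2,3) (4,3,1,1) (4,3,1,2) (4,3,1,3) (4,3,2,1) (4,3,2,2) (4,3,2,3) (4,4,1,1) (4,4,1,2) (4,4,1,3) (4,4,2,1) (4,4,2,2) (4,4,2,3) — 24.
Research=day 4: (4,1,1,1) (4,1,1,2) (4,1,1,3) (4,1,2,1) (4,1,2,2) (4,1,2,3) (4,2,1,1) (4,2,1,2) (4,2,1,3) (4,2,2,1) (4,2,2,2) (4,2,2,3) (4,3,1,1) (4,3,1,2) (4,3,1,3) (4,3,2,1) (4,3,2,2) (4,3,2,3) (4,4,1,1) (4,4,1,2) (4,4,1,3) (4,4,2,1) (4,4,2,2) (4,4,2,3) — 24.
Summing: 24 + 24 = 48.

48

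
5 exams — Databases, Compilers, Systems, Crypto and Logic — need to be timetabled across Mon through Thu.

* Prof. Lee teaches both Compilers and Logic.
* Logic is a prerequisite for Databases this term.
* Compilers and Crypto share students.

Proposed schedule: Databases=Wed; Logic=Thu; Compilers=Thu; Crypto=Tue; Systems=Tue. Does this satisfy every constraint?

Invalid. Prof. Lee teaches both Compilers and Logic.

Prof. Lee teaches both Compilers and Logic — violated.
Logic is a prerequisite for Databases this term — violated.
Compilers and Crypto share students — holds.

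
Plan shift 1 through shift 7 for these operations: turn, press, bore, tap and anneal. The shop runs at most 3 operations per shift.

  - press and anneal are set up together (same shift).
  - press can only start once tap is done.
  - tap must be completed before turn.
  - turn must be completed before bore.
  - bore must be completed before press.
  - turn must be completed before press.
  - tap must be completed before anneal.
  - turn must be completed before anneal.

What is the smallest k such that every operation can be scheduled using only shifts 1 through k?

4 shifts

The precedence chain requires at least 4 distinct shifts.
With at most 3 per shift and 5 operations, at least 2 shifts are needed.
4 works (last occupied shift: shift 4): for example tap in shift 1, anneal in shift 4, press in shift 4, turn in shift 2, bore in shift 3.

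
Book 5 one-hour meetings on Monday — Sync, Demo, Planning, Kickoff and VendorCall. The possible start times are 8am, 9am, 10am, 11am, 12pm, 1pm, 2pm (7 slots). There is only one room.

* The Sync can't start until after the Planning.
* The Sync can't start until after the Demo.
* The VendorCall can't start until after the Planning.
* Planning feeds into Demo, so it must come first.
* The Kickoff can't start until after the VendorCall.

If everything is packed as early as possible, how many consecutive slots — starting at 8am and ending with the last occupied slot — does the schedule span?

5 slots

The precedence chain requires at least 3 distinct slots.
With at most 1 per slot and 5 meetings, at least 5 slots are needed.
5 works (last occupied slot: 12pm): for example VendorCall=11am, Planning=8am, Demo=9am, Sync=10am, Kickoff=12pm.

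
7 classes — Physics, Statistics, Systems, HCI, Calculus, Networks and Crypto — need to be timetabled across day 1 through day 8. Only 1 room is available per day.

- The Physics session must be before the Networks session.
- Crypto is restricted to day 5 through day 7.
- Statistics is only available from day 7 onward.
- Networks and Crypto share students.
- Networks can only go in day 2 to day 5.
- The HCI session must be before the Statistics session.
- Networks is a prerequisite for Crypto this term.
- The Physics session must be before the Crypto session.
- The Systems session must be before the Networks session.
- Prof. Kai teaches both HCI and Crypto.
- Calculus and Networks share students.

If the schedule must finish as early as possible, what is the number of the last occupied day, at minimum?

day 7

The precedence chain requires at least 3 distinct days.
With at most 1 per day and 7 classes, at least 7 days are needed.
Statistics can't be placed before day 7, so the schedule must run through at least day 7.
7 works (last occupied day: day 7): for example Networks=day 3; Systems=day 2; HCI=day 4; Physics=day 1; Crypto=day 5; Statistics=day 7; Calculus=day 6.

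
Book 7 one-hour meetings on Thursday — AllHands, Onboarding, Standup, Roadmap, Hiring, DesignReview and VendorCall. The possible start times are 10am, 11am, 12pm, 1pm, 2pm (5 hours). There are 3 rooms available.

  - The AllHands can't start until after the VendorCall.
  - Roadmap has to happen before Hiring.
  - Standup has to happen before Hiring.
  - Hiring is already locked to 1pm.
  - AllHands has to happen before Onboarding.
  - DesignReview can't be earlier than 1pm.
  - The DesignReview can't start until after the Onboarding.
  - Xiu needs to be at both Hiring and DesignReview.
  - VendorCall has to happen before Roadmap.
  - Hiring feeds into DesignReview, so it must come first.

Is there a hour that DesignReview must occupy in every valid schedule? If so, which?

2pm

DesignReview's window is 1pm–2pm.
Hiring is fixed at 1pm, and DesignReview can't share a hour with Hiring.
So DesignReview must be 2pm.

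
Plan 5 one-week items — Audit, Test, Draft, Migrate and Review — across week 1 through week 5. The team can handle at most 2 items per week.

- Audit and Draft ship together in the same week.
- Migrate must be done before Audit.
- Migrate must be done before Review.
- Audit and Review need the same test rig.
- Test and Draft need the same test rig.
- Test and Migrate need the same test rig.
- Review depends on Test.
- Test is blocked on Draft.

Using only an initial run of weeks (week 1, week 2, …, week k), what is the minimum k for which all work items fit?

4 weeks

The precedence chain requires at least 4 distinct weeks.
With at most 2 per week and 5 work items, at least 3 weeks are needed.
4 works (last occupied week: week 4): for example Audit in week 2; Test in week 3; Review in week 4; Migrate in week 1; Draft in week 2.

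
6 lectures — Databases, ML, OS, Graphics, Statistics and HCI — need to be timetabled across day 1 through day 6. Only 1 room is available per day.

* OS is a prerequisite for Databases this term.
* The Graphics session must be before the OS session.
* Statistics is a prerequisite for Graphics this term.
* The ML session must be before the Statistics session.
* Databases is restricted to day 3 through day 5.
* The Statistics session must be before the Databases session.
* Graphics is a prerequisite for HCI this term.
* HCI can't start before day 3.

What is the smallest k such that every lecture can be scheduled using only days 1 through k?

6

The precedence chain requires at least 5 distinct days.
With at most 1 per day and 6 lectures, at least 6 days are needed.
6 works (last occupied day: day 6): for example Graphics=day 3, ML=day 1, HCI=day 6, Databases=day 5, Statistics=day 2, OS=day 4.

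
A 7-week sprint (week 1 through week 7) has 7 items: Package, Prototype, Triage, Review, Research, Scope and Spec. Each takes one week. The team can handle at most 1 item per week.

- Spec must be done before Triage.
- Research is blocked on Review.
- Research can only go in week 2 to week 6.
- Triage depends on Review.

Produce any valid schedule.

Prototype=week 6, Triage=week 4, Scope=week 7, Review=week 1, Research=week 2, Spec=week 3, Package=week 5

Checking: Spec(week 3) before Triage(week 4); Review(week 1) before Triage(week 4); Review(week 1) before Research(week 2); Research=week 2 in [week 2,week 6]; max 1 per week (cap 1).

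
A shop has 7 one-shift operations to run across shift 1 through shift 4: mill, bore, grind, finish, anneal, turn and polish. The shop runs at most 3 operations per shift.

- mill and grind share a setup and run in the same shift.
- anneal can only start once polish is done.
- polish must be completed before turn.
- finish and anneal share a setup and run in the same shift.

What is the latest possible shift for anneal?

shift 4

Precedence pushes anneal to at least shift 2.
anneal at shift 4 is achievable: finish in shift 4, grind in shift 1, mill in shift 1, bore in shift 2, anneal in shift 4, polish in shift 1, turn in shift 2.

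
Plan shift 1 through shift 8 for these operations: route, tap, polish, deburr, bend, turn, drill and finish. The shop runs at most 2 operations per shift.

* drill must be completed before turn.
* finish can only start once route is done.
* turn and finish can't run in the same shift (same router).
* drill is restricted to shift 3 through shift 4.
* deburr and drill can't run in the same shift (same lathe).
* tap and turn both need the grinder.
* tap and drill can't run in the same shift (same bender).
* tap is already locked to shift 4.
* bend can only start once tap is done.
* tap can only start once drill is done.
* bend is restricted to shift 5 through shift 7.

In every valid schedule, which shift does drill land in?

drill's window is shift 3–shift 4.
tap is fixed at shift 4, and drill can't share a shift with tap.
So drill must be shift 3.

shift 3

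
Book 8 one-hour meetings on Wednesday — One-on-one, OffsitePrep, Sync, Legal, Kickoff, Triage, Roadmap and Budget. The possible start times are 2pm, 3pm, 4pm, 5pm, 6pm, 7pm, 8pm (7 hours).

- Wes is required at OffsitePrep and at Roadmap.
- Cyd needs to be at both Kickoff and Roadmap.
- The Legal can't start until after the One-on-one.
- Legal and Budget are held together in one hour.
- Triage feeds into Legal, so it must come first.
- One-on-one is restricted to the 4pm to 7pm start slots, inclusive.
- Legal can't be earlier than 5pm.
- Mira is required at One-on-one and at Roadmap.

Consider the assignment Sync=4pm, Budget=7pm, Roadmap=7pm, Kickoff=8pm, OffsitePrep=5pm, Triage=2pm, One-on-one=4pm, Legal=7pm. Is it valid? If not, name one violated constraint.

Yes, all constraints hold

The Legal can't start until after the One-on-one — holds.
Mira is required at One-on-one and at Roadmap — holds.
Triage feeds into Legal, so it must come first — holds.
Legal can't be earlier than 5pm — holds.
Cyd needs to be at both Kickoff and Roadmap — holds.
Legal and Budget are held together in one hour — holds.
Wes is required at OffsitePrep and at Roadmap — holds.
One-on-one is restricted to the 4pm to 7pm start slots, inclusive — holds.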